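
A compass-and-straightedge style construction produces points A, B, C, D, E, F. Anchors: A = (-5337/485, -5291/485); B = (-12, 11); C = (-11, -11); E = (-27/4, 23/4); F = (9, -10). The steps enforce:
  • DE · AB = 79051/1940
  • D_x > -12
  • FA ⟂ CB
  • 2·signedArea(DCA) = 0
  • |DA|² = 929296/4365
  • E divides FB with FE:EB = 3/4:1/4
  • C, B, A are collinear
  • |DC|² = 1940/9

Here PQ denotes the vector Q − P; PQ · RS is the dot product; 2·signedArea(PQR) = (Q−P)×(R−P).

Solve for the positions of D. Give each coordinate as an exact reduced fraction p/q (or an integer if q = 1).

D = (-35/3, 11/3)

1. D_x = -35/3  [2·signedArea(DCA) = 0 ∩ DE · AB = 79051/1940]
2. D_y = 11/3  [2·signedArea(DCA) = 0 ∩ DE · AB = 79051/1940]
   → D = (-35/3, 11/3)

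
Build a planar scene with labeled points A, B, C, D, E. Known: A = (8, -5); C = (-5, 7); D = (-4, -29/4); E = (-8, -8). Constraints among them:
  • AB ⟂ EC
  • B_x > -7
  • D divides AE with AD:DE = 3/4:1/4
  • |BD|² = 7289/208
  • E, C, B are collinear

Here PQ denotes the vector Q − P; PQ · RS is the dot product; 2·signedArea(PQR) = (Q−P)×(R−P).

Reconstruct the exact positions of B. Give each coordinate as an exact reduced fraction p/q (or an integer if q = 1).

B = (-177/26, -53/26)

1. B_x = -177/26  [E, C, B are collinear ∩ AB ⟂ EC]
2. B_y = -53/26  [E, C, B are collinear ∩ AB ⟂ EC]
   → B = (-177/26, -53/26)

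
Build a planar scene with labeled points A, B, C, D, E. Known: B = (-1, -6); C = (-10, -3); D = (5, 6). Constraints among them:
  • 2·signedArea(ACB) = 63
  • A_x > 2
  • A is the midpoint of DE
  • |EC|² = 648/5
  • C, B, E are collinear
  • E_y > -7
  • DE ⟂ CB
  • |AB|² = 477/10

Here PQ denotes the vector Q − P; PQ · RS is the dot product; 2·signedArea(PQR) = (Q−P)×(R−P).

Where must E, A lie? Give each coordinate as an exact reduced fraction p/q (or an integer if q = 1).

A = (29/10, -3/10)
E = (4/5, -33/5)

1. E_x = 4/5  [C, B, E are collinear ∩ DE ⟂ CB]
2. E_y = -33/5  [C, B, E are collinear ∩ DE ⟂ CB]
   → E = (4/5, -33/5)
3. A_x = 29/10  [A is the midpoint of DE]
4. A_y = -3/10  [A is the midpoint of DE]
   → A = (29/10, -3/10)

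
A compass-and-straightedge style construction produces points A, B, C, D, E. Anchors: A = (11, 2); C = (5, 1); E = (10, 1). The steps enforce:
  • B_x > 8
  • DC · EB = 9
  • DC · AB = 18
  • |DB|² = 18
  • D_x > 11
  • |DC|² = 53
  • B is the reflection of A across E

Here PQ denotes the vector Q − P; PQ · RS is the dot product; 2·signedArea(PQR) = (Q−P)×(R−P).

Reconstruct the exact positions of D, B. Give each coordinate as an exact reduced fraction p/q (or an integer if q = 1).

1. B_x = 9  [B is the reflection of A across E]
2. B_y = 0  [B is the reflection of A across E]
   → B = (9, 0)
3. D_x = 12  [line 1·x + 1·y + -15 = 0 ∩ |DC|² = 53]
4. D_y = 3  [line 1·x + 1·y + -15 = 0 ∩ |DC|² = 53]
   → D = (12, 3)

B = (9, 0)
D = (12, 3)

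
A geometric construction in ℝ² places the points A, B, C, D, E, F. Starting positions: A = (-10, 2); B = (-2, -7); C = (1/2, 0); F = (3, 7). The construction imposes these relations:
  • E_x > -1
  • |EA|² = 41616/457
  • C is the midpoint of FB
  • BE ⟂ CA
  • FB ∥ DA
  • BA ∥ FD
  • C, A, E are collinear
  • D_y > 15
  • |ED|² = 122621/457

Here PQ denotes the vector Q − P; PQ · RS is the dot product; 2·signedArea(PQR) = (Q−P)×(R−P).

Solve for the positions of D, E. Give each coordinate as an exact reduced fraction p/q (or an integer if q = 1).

D = (-5, 16)
E = (-286/457, 98/457)

1. D_x = -5  [FB ∥ DA ∩ BA ∥ FD]
2. D_y = 16  [FB ∥ DA ∩ BA ∥ FD]
   → D = (-5, 16)
3. E_x = -286/457  [C, A, E are collinear ∩ BE ⟂ CA]
4. E_y = 98/457  [C, A, E are collinear ∩ BE ⟂ CA]
   → E = (-286/457, 98/457)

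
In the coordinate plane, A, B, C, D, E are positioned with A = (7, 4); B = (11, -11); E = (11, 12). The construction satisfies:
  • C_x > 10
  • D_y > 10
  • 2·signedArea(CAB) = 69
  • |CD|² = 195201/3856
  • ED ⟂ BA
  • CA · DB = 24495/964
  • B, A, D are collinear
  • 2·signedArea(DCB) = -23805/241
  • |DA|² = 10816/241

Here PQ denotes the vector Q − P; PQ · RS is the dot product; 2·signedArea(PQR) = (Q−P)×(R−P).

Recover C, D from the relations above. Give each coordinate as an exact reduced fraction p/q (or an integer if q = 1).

C = (11, 25/4)
D = (1271/241, 2524/241)

1. D_x = 1271/241  [B, A, D are collinear ∩ ED ⟂ BA]
2. D_y = 2524/241  [B, A, D are collinear ∩ ED ⟂ BA]
   → D = (1271/241, 2524/241)
3. C_x = 11  [CA · DB = 24495/964 ∩ 2·signedArea(CAB) = 69]
4. C_y = 25/4  [CA · DB = 24495/964 ∩ 2·signedArea(CAB) = 69]
   → C = (11, 25/4)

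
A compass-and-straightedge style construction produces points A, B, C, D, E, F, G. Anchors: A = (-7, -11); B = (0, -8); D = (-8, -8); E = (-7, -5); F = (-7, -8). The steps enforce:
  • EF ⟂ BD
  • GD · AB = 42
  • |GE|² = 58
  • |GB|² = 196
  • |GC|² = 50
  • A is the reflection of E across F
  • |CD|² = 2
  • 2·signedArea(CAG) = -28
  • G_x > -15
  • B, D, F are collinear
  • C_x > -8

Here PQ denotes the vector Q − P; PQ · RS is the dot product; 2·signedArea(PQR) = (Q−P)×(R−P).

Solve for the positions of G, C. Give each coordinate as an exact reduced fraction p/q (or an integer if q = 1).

1. G_x = -14  [line -7·x + -3·y + -122 = 0 ∩ |GE|² = 58]
2. G_y = -8  [line -7·x + -3·y + -122 = 0 ∩ |GE|² = 58]
   → G = (-14, -8)
3. C_x = -7  [line -3·x + -7·y + -70 = 0 ∩ |GC|² = 50]
4. C_y = -7  [line -3·x + -7·y + -70 = 0 ∩ |GC|² = 50]
   → C = (-7, -7)

C = (-7, -7)
G = (-14, -8)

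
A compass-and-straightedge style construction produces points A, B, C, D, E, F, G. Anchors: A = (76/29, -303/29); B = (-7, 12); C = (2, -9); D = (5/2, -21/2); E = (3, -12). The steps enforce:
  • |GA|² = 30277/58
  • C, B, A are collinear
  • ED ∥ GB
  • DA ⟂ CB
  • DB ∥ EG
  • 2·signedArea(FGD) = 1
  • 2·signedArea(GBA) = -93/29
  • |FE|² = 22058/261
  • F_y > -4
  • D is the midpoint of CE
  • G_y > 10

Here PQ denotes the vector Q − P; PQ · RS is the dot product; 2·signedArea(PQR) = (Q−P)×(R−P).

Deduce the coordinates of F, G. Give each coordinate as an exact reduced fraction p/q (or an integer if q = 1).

F = (-40/87, -101/29)
G = (-13/2, 21/2)

1. G_x = -13/2  [ED ∥ GB ∩ DB ∥ EG]
2. G_y = 21/2  [ED ∥ GB ∩ DB ∥ EG]
   → G = (-13/2, 21/2)
3. F_x = -40/87  [line 21·x + 9·y + 41 = 0 ∩ |FE|² = 22058/261]
4. F_y = -101/29  [line 21·x + 9·y + 41 = 0 ∩ |FE|² = 22058/261]
   → F = (-40/87, -101/29)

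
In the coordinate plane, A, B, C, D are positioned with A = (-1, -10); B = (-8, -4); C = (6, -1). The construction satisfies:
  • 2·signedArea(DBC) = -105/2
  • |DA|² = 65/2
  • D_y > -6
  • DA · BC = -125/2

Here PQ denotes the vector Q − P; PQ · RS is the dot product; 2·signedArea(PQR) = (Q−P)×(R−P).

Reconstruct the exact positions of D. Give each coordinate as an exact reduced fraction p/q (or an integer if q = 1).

1. D_x = 5/2  [2·signedArea(DBC) = -105/2 ∩ DA · BC = -125/2]
2. D_y = -11/2  [2·signedArea(DBC) = -105/2 ∩ DA · BC = -125/2]
   → D = (5/2, -11/2)

D = (5/2, -11/2)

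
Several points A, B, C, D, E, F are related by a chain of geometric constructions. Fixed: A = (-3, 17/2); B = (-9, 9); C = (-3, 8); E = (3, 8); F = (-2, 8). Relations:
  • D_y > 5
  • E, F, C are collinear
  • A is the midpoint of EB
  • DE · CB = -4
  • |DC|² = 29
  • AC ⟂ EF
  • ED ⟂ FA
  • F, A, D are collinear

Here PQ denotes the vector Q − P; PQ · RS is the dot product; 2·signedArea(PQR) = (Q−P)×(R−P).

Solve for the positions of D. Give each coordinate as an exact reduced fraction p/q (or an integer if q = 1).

1. D_x = 2  [F, A, D are collinear ∩ ED ⟂ FA]
2. D_y = 6  [F, A, D are collinear ∩ ED ⟂ FA]
   → D = (2, 6)

D = (2, 6)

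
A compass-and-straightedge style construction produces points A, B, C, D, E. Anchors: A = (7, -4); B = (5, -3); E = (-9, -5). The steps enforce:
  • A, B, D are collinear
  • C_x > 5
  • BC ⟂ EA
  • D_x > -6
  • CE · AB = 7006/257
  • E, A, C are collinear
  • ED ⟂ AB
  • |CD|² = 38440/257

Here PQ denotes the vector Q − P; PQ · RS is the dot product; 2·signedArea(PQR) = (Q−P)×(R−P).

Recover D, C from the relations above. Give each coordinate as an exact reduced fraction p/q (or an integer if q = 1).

C = (1303/257, -1059/257)
D = (-27/5, 11/5)

1. D_x = -27/5  [A, B, D are collinear ∩ ED ⟂ AB]
2. D_y = 11/5  [A, B, D are collinear ∩ ED ⟂ AB]
   → D = (-27/5, 11/5)
3. C_x = 1303/257  [E, A, C are collinear ∩ BC ⟂ EA]
4. C_y = -1059/257  [E, A, C are collinear ∩ BC ⟂ EA]
   → C = (1303/257, -1059/257)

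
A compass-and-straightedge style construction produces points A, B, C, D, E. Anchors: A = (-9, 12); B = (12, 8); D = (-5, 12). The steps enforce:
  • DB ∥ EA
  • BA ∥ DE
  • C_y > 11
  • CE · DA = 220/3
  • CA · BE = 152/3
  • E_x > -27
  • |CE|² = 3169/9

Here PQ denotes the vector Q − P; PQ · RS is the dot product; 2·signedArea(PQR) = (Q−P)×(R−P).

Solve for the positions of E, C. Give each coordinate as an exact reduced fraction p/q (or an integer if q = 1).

1. E_x = -26  [DB ∥ EA ∩ BA ∥ DE]
2. E_y = 16  [DB ∥ EA ∩ BA ∥ DE]
   → E = (-26, 16)
3. C_x = -23/3  [CA · BE = 152/3 ∩ CE · DA = 220/3]
4. C_y = 12  [CA · BE = 152/3 ∩ CE · DA = 220/3]
   → C = (-23/3, 12)

C = (-23/3, 12)
E = (-26, 16)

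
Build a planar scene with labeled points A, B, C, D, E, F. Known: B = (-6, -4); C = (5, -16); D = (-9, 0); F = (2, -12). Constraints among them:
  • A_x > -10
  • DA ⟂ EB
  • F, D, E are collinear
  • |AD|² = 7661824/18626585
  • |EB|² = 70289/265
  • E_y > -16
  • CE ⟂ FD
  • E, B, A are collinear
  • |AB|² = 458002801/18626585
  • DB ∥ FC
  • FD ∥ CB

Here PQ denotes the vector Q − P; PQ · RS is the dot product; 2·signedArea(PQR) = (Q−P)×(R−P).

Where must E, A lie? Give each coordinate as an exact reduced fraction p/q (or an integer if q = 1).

1. E_x = 1421/265  [F, D, E are collinear ∩ CE ⟂ FD]
2. E_y = -4152/265  [F, D, E are collinear ∩ CE ⟂ FD]
   → E = (1421/265, -4152/265)
3. A_x = -176197921/18626585  [E, B, A are collinear ∩ DA ⟂ EB]
4. A_y = -8334448/18626585  [E, B, A are collinear ∩ DA ⟂ EB]
   → A = (-176197921/18626585, -8334448/18626585)

A = (-176197921/18626585, -8334448/18626585)
E = (1421/265, -4152/265)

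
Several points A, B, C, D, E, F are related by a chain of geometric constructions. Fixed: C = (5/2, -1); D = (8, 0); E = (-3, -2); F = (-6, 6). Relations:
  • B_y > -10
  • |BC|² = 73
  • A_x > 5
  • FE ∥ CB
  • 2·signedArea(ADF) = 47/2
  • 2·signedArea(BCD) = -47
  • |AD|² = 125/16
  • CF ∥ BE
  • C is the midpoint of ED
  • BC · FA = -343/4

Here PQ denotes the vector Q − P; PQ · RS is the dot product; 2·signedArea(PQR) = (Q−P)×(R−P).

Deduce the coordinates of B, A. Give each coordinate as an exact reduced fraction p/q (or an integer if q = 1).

A = (21/4, -1/2)
B = (11/2, -9)

1. B_x = 11/2  [CF ∥ BE ∩ FE ∥ CB]
2. B_y = -9  [CF ∥ BE ∩ FE ∥ CB]
   → B = (11/2, -9)
3. A_x = 21/4  [2·signedArea(ADF) = 47/2 ∩ BC · FA = -343/4]
4. A_y = -1/2  [2·signedArea(ADF) = 47/2 ∩ BC · FA = -343/4]
   → A = (21/4, -1/2)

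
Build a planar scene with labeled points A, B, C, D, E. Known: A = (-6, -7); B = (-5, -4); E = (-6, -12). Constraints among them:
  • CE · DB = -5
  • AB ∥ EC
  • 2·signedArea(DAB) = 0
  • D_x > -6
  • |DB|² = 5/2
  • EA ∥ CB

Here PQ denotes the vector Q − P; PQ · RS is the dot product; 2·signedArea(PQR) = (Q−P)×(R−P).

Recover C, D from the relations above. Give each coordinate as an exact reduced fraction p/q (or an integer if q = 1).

C = (-5, -9)
D = (-11/2, -11/2)

1. C_x = -5  [EA ∥ CB ∩ AB ∥ EC]
2. C_y = -9  [EA ∥ CB ∩ AB ∥ EC]
   → C = (-5, -9)
3. D_x = -11/2  [2·signedArea(DAB) = 0 ∩ CE · DB = -5]
4. D_y = -11/2  [2·signedArea(DAB) = 0 ∩ CE · DB = -5]
   → D = (-11/2, -11/2)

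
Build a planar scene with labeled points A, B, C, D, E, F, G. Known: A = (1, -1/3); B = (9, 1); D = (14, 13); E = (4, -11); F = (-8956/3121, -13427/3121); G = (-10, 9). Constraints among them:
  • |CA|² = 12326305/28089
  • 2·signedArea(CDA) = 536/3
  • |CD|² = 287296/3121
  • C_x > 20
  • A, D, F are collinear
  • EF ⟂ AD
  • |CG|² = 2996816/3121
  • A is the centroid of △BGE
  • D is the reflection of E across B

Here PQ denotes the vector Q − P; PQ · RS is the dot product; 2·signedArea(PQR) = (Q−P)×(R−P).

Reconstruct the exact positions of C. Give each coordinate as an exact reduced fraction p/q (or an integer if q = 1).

1. C_x = 65134/3121  [line 40/3·x + -13·y + -589/3 = 0 ∩ |CA|² = 12326305/28089]
2. C_y = 19669/3121  [line 40/3·x + -13·y + -589/3 = 0 ∩ |CA|² = 12326305/28089]
   → C = (65134/3121, 19669/3121)

C = (65134/3121, 19669/3121)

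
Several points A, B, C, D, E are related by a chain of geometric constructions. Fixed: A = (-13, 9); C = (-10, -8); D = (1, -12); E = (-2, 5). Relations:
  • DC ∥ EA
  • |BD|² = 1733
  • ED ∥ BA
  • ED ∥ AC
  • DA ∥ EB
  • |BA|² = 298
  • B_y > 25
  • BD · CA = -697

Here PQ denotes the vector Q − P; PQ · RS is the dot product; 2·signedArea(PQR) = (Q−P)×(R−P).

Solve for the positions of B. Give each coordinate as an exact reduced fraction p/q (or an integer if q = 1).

1. B_x = -16  [ED ∥ BA ∩ DA ∥ EB]
2. B_y = 26  [ED ∥ BA ∩ DA ∥ EB]
   → B = (-16, 26)

B = (-16, 26)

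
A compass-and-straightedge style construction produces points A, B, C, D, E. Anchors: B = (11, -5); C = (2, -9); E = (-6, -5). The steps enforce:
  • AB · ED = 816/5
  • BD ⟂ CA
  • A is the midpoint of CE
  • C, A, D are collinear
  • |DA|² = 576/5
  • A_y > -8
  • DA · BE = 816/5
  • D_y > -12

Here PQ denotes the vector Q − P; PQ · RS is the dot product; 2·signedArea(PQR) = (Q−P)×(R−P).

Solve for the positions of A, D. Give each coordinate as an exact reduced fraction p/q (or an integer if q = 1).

1. A_x = -2  [A is the midpoint of CE]
2. A_y = -7  [A is the midpoint of CE]
   → A = (-2, -7)
3. D_x = 38/5  [C, A, D are collinear ∩ BD ⟂ CA]
4. D_y = -59/5  [C, A, D are collinear ∩ BD ⟂ CA]
   → D = (38/5, -59/5)

A = (-2, -7)
D = (38/5, -59/5)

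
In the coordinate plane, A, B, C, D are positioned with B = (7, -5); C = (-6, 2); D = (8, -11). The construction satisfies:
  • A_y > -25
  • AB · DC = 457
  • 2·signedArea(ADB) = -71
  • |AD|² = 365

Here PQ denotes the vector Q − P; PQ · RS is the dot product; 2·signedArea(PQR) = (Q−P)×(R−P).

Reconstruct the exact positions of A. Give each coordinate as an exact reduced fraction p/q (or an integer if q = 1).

A = (22, -24)

1. A_x = 22  [AB · DC = 457 ∩ 2·signedArea(ADB) = -71]
2. A_y = -24  [AB · DC = 457 ∩ 2·signedArea(ADB) = -71]
   → A = (22, -24)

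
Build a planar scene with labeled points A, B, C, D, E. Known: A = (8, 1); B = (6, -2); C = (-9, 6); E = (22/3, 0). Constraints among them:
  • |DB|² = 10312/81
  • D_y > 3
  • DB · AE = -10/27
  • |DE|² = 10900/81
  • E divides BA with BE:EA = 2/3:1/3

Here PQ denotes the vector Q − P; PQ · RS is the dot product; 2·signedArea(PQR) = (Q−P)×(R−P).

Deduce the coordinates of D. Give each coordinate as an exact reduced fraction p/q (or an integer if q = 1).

1. D_x = -32/9  [line 2/3·x + 1·y + -44/27 = 0 ∩ |DE|² = 10900/81]
2. D_y = 4  [line 2/3·x + 1·y + -44/27 = 0 ∩ |DE|² = 10900/81]
   → D = (-32/9, 4)

D = (-32/9, 4)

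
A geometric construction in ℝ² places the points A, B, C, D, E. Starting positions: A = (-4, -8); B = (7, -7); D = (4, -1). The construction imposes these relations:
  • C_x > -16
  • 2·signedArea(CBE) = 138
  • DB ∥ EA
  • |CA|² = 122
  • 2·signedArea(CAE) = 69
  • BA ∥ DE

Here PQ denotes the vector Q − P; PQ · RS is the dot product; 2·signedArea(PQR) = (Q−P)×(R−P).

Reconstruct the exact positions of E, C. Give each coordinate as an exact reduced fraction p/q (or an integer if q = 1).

1. E_x = -7  [DB ∥ EA ∩ BA ∥ DE]
2. E_y = -2  [DB ∥ EA ∩ BA ∥ DE]
   → E = (-7, -2)
3. C_x = -15  [2·signedArea(CBE) = 138 ∩ 2·signedArea(CAE) = 69]
4. C_y = -9  [2·signedArea(CBE) = 138 ∩ 2·signedArea(CAE) = 69]
   → C = (-15, -9)

C = (-15, -9)
E = (-7, -2)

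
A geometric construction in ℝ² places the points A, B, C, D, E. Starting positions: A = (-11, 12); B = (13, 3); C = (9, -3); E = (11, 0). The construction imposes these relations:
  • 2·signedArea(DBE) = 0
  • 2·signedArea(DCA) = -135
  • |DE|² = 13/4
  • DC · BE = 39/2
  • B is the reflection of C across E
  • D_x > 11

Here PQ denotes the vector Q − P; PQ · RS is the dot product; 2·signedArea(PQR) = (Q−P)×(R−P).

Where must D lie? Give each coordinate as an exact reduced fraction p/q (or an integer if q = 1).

D = (12, 3/2)

1. D_x = 12  [2·signedArea(DBE) = 0 ∩ DC · BE = 39/2]
2. D_y = 3/2  [2·signedArea(DBE) = 0 ∩ DC · BE = 39/2]
   → D = (12, 3/2)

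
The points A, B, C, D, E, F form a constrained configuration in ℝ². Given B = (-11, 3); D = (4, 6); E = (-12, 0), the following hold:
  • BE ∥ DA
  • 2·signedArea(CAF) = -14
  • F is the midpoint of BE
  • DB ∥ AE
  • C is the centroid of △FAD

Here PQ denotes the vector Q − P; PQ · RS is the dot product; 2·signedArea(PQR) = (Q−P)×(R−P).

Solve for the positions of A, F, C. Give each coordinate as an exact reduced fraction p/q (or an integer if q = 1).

A = (3, 3)
C = (-3/2, 7/2)
F = (-23/2, 3/2)

1. A_x = 3  [DB ∥ AE ∩ BE ∥ DA]
2. A_y = 3  [DB ∥ AE ∩ BE ∥ DA]
   → A = (3, 3)
3. F_x = -23/2  [F is the midpoint of BE]
4. F_y = 3/2  [F is the midpoint of BE]
   → F = (-23/2, 3/2)
5. C_x = -3/2  [C is the centroid of △FAD]
6. C_y = 7/2  [C is the centroid of △FAD]
   → C = (-3/2, 7/2)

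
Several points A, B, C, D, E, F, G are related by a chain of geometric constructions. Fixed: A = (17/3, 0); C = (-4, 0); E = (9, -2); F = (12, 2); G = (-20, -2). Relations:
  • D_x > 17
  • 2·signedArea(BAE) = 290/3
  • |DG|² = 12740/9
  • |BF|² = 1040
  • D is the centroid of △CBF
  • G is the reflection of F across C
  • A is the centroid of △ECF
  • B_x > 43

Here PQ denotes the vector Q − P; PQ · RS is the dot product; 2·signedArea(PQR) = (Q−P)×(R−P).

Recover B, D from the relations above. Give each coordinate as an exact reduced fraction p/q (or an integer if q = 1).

1. B_x = 44  [line 2·x + 10/3·y + -108 = 0 ∩ |BF|² = 1040]
2. B_y = 6  [line 2·x + 10/3·y + -108 = 0 ∩ |BF|² = 1040]
   → B = (44, 6)
3. D_x = 52/3  [D is the centroid of △CBF]
4. D_y = 8/3  [D is the centroid of △CBF]
   → D = (52/3, 8/3)

B = (44, 6)
D = (52/3, 8/3)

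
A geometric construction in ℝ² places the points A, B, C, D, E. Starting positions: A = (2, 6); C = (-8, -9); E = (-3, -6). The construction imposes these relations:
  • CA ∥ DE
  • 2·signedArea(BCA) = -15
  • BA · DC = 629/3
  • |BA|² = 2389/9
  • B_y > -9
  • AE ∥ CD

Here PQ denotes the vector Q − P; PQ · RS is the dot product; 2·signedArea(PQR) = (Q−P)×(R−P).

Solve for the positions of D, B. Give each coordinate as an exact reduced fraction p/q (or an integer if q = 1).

B = (-19/3, -8)
D = (-13, -21)

1. D_x = -13  [CA ∥ DE ∩ AE ∥ CD]
2. D_y = -21  [CA ∥ DE ∩ AE ∥ CD]
   → D = (-13, -21)
3. B_x = -19/3  [BA · DC = 629/3 ∩ 2·signedArea(BCA) = -15]
4. B_y = -8  [BA · DC = 629/3 ∩ 2·signedArea(BCA) = -15]
   → B = (-19/3, -8)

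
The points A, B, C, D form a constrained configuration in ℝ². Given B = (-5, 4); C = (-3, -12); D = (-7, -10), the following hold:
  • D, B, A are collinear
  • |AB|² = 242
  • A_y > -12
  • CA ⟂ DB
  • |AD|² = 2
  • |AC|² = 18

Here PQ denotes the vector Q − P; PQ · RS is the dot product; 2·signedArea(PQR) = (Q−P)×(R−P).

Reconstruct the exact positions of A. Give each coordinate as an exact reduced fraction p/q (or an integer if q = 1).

A = (-36/5, -57/5)

1. A_x = -36/5  [D, B, A are collinear ∩ CA ⟂ DB]
2. A_y = -57/5  [D, B, A are collinear ∩ CA ⟂ DB]
   → A = (-36/5, -57/5)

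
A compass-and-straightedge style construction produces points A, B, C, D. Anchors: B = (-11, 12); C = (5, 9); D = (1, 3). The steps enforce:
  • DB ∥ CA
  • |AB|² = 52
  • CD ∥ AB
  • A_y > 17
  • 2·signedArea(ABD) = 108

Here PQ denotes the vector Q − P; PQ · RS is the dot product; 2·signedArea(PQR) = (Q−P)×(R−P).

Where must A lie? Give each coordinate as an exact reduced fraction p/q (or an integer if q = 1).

1. A_x = -7  [CD ∥ AB ∩ DB ∥ CA]
2. A_y = 18  [CD ∥ AB ∩ DB ∥ CA]
   → A = (-7, 18)

A = (-7, 18)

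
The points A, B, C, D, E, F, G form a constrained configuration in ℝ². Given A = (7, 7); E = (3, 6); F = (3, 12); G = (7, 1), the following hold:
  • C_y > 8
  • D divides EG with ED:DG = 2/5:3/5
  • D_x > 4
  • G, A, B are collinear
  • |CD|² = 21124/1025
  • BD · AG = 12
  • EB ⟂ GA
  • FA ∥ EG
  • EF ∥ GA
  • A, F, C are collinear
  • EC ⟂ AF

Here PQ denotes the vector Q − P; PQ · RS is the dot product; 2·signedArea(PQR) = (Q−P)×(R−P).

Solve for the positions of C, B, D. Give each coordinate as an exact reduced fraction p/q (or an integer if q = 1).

B = (7, 6)
C = (243/41, 342/41)
D = (23/5, 4)

1. C_x = 243/41  [A, F, C are collinear ∩ EC ⟂ AF]
2. C_y = 342/41  [A, F, C are collinear ∩ EC ⟂ AF]
   → C = (243/41, 342/41)
3. B_x = 7  [G, A, B are collinear ∩ EB ⟂ GA]
4. B_y = 6  [G, A, B are collinear ∩ EB ⟂ GA]
   → B = (7, 6)
5. D_x = 23/5  [D divides EG with ED:DG = 2/5:3/5]
6. D_y = 4  [D divides EG with ED:DG = 2/5:3/5]
   → D = (23/5, 4)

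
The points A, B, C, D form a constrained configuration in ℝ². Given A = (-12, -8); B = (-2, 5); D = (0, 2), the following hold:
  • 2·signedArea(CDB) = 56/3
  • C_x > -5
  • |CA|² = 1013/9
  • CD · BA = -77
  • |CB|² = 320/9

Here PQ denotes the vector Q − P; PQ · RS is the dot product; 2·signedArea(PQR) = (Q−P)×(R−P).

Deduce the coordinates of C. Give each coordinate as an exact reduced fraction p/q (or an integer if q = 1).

C = (-14/3, -1/3)

1. C_x = -14/3  [2·signedArea(CDB) = 56/3 ∩ CD · BA = -77]
2. C_y = -1/3  [2·signedArea(CDB) = 56/3 ∩ CD · BA = -77]
   → C = (-14/3, -1/3)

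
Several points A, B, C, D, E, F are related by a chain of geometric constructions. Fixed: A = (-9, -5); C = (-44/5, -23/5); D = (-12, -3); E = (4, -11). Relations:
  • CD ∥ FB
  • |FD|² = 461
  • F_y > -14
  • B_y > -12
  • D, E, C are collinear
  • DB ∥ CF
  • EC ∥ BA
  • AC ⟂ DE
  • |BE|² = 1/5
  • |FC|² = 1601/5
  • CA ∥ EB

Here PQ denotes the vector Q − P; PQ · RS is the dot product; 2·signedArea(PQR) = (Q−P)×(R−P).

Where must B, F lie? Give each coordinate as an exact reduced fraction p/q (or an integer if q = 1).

B = (19/5, -57/5)
F = (7, -13)

1. B_x = 19/5  [EC ∥ BA ∩ CA ∥ EB]
2. B_y = -57/5  [EC ∥ BA ∩ CA ∥ EB]
   → B = (19/5, -57/5)
3. F_x = 7  [CD ∥ FB ∩ DB ∥ CF]
4. F_y = -13  [CD ∥ FB ∩ DB ∥ CF]
   → F = (7, -13)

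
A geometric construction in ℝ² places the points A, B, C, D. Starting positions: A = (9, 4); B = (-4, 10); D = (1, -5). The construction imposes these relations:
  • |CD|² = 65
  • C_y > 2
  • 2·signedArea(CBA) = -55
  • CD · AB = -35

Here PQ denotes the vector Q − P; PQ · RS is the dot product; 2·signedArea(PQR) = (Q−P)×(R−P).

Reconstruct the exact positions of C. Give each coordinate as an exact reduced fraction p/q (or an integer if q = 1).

C = (2, 3)

1. C_x = 2  [2·signedArea(CBA) = -55 ∩ CD · AB = -35]
2. C_y = 3  [2·signedArea(CBA) = -55 ∩ CD · AB = -35]
   → C = (2, 3)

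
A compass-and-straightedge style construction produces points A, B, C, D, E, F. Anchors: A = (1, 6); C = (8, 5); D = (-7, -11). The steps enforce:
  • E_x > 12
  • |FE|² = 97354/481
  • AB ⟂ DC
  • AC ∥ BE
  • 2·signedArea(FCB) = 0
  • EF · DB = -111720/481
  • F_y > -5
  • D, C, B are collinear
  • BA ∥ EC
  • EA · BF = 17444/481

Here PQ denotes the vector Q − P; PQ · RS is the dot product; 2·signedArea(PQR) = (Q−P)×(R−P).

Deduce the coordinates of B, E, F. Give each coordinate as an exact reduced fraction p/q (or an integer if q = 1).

1. B_x = 2513/481  [D, C, B are collinear ∩ AB ⟂ DC]
2. B_y = 981/481  [D, C, B are collinear ∩ AB ⟂ DC]
   → B = (2513/481, 981/481)
3. E_x = 5880/481  [BA ∥ EC ∩ AC ∥ BE]
4. E_y = 500/481  [BA ∥ EC ∩ AC ∥ BE]
   → E = (5880/481, 500/481)
5. F_x = -427/481  [2·signedArea(FCB) = 0 ∩ EF · DB = -111720/481]
6. F_y = -2155/481  [2·signedArea(FCB) = 0 ∩ EF · DB = -111720/481]
   → F = (-427/481, -2155/481)

B = (2513/481, 981/481)
E = (5880/481, 500/481)
F = (-427/481, -2155/481)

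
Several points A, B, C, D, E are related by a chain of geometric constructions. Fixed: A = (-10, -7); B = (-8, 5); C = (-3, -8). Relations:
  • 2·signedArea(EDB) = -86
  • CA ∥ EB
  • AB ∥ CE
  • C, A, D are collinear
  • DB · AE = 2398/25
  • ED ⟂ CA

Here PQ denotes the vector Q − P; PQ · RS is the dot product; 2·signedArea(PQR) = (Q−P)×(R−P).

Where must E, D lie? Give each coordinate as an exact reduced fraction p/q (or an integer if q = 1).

D = (-68/25, -201/25)
E = (-1, 4)

1. E_x = -1  [CA ∥ EB ∩ AB ∥ CE]
2. E_y = 4  [CA ∥ EB ∩ AB ∥ CE]
   → E = (-1, 4)
3. D_x = -68/25  [C, A, D are collinear ∩ ED ⟂ CA]
4. D_y = -201/25  [C, A, D are collinear ∩ ED ⟂ CA]
   → D = (-68/25, -201/25)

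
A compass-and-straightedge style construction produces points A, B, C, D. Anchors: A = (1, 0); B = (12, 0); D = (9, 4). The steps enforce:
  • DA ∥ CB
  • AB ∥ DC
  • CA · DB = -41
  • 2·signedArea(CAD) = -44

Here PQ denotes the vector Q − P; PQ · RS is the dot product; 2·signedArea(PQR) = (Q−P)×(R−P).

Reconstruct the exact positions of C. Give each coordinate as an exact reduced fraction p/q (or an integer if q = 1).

1. C_x = 20  [DA ∥ CB ∩ AB ∥ DC]
2. C_y = 4  [DA ∥ CB ∩ AB ∥ DC]
   → C = (20, 4)

C = (20, 4)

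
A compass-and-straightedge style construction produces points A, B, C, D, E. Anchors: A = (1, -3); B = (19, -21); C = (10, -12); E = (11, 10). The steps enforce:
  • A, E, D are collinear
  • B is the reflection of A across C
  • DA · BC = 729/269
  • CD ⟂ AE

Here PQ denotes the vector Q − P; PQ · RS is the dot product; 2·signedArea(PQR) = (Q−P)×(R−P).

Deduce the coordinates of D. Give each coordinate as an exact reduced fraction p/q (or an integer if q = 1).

D = (-1/269, -1158/269)

1. D_x = -1/269  [A, E, D are collinear ∩ CD ⟂ AE]
2. D_y = -1158/269  [A, E, D are collinear ∩ CD ⟂ AE]
   → D = (-1/269, -1158/269)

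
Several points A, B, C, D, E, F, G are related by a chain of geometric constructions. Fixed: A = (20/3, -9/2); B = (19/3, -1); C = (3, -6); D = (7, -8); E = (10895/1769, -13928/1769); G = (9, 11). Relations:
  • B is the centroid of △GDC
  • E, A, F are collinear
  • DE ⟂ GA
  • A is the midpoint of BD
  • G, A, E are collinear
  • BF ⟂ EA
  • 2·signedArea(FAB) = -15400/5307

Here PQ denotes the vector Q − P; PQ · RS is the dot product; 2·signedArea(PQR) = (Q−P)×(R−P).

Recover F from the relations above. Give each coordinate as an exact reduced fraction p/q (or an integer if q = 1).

1. F_x = 38075/5307  [E, A, F are collinear ∩ BF ⟂ EA]
2. F_y = -1993/1769  [E, A, F are collinear ∩ BF ⟂ EA]
   → F = (38075/5307, -1993/1769)

F = (38075/5307, -1993/1769)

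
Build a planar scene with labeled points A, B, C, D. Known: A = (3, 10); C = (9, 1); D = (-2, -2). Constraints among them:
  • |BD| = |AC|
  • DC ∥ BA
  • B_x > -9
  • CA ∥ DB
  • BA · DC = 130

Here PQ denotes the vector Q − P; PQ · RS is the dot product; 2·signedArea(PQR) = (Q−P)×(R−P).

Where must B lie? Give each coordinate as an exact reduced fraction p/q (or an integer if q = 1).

1. B_x = -8  [DC ∥ BA ∩ CA ∥ DB]
2. B_y = 7  [DC ∥ BA ∩ CA ∥ DB]
   → B = (-8, 7)

B = (-8, 7)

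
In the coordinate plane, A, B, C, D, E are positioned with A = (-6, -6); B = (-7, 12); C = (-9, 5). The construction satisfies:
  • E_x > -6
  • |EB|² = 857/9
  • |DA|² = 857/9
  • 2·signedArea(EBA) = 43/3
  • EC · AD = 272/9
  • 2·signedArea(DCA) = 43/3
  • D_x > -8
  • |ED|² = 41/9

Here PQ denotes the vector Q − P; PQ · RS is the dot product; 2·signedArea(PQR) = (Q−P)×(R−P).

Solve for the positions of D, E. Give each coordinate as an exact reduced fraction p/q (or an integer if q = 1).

D = (-22/3, 11/3)
E = (-17/3, 7/3)

1. E_x = -17/3  [line 18·x + 1·y + 299/3 = 0 ∩ |EB|² = 857/9]
2. E_y = 7/3  [line 18·x + 1·y + 299/3 = 0 ∩ |EB|² = 857/9]
   → E = (-17/3, 7/3)
3. D_x = -22/3  [2·signedArea(DCA) = 43/3 ∩ EC · AD = 272/9]
4. D_y = 11/3  [2·signedArea(DCA) = 43/3 ∩ EC · AD = 272/9]
   → D = (-22/3, 11/3)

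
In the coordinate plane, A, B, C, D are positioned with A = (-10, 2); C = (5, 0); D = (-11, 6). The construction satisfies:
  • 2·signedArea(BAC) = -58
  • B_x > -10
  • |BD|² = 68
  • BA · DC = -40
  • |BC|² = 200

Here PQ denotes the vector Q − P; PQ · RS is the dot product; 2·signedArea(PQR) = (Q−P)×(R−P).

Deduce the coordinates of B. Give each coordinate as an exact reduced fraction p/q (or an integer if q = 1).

1. B_x = -9  [2·signedArea(BAC) = -58 ∩ BA · DC = -40]
2. B_y = -2  [2·signedArea(BAC) = -58 ∩ BA · DC = -40]
   → B = (-9, -2)

B = (-9, -2)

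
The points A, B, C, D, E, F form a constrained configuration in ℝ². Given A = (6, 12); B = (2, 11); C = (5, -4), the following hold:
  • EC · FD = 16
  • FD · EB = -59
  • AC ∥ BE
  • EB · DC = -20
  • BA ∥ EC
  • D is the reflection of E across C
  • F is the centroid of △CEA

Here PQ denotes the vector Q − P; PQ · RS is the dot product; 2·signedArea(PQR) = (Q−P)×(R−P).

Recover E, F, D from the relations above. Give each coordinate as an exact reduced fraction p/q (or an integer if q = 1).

1. E_x = 1  [BA ∥ EC ∩ AC ∥ BE]
2. E_y = -5  [BA ∥ EC ∩ AC ∥ BE]
   → E = (1, -5)
3. F_x = 4  [F is the centroid of △CEA]
4. F_y = 1  [F is the centroid of △CEA]
   → F = (4, 1)
5. D_x = 9  [D is the reflection of E across C]
6. D_y = -3  [D is the reflection of E across C]
   → D = (9, -3)

D = (9, -3)
E = (1, -5)
F = (4, 1)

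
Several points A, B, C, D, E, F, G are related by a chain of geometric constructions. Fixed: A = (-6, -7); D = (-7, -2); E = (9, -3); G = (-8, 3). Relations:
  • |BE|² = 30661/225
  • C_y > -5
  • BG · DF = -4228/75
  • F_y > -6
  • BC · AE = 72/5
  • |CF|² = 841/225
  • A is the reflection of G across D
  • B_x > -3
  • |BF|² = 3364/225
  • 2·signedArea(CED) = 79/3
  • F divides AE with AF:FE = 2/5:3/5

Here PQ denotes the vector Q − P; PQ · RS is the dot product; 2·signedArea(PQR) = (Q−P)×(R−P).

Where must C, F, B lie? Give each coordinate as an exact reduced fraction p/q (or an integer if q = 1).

1. F_x = 0  [F divides AE with AF:FE = 2/5:3/5]
2. F_y = -27/5  [F divides AE with AF:FE = 2/5:3/5]
   → F = (0, -27/5)
3. B_x = -8/3  [line -7·x + 17/5·y + -737/75 = 0 ∩ |BF|² = 3364/225]
4. B_y = -13/5  [line -7·x + 17/5·y + -737/75 = 0 ∩ |BF|² = 3364/225]
   → B = (-8/3, -13/5)
5. C_x = -4/3  [2·signedArea(CED) = 79/3 ∩ BC · AE = 72/5]
6. C_y = -4  [2·signedArea(CED) = 79/3 ∩ BC · AE = 72/5]
   → C = (-4/3, -4)

B = (-8/3, -13/5)
C = (-4/3, -4)
F = (0, -27/5)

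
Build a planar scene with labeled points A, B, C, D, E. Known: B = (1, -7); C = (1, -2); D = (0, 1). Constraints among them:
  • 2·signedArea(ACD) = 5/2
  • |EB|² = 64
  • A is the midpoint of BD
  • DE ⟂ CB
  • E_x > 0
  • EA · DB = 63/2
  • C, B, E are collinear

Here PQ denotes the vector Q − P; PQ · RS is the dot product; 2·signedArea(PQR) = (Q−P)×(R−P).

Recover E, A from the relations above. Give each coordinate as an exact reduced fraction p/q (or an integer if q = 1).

A = (1/2, -3)
E = (1, 1)

1. E_x = 1  [C, B, E are collinear ∩ DE ⟂ CB]
2. E_y = 1  [C, B, E are collinear ∩ DE ⟂ CB]
   → E = (1, 1)
3. A_x = 1/2  [A is the midpoint of BD]
4. A_y = -3  [A is the midpoint of BD]
   → A = (1/2, -3)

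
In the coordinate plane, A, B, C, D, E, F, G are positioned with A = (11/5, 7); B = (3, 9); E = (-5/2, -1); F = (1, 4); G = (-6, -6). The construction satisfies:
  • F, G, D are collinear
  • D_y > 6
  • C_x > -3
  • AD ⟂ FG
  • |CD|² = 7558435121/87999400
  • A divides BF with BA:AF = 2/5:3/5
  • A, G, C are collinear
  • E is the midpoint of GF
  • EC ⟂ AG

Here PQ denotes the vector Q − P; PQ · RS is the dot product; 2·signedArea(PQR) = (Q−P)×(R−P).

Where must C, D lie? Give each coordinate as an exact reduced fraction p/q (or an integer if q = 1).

1. C_x = -32455/11812  [A, G, C are collinear ∩ EC ⟂ AG]
2. C_y = -9967/11812  [A, G, C are collinear ∩ EC ⟂ AG]
   → C = (-32455/11812, -9967/11812)
3. D_x = 2089/745  [F, G, D are collinear ∩ AD ⟂ FG]
4. D_y = 980/149  [F, G, D are collinear ∩ AD ⟂ FG]
   → D = (2089/745, 980/149)

C = (-32455/11812, -9967/11812)
D = (2089/745, 980/149)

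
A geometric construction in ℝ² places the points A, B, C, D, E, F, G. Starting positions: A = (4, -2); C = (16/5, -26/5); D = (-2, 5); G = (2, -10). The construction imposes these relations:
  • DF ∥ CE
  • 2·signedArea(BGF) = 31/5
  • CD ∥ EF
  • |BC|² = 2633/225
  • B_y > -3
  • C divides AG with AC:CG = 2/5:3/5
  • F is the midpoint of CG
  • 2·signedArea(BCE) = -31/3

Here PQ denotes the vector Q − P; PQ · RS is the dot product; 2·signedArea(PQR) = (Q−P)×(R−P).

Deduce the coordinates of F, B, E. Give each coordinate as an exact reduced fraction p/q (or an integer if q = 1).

B = (4/3, -7/3)
E = (39/5, -89/5)
F = (13/5, -38/5)

1. F_x = 13/5  [F is the midpoint of CG]
2. F_y = -38/5  [F is the midpoint of CG]
   → F = (13/5, -38/5)
3. B_x = 4/3  [line -12/5·x + 3/5·y + 23/5 = 0 ∩ |BC|² = 2633/225]
4. B_y = -7/3  [line -12/5·x + 3/5·y + 23/5 = 0 ∩ |BC|² = 2633/225]
   → B = (4/3, -7/3)
5. E_x = 39/5  [CD ∥ EF ∩ DF ∥ CE]
6. E_y = -89/5  [CD ∥ EF ∩ DF ∥ CE]
   → E = (39/5, -89/5)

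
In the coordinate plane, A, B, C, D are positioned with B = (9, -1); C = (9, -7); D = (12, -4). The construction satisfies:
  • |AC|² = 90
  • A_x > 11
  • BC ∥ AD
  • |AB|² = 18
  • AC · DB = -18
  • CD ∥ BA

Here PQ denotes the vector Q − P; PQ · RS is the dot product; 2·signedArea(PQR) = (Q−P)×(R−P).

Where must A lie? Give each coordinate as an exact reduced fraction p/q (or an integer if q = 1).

1. A_x = 12  [BC ∥ AD ∩ CD ∥ BA]
2. A_y = 2  [BC ∥ AD ∩ CD ∥ BA]
   → A = (12, 2)

A = (12, 2)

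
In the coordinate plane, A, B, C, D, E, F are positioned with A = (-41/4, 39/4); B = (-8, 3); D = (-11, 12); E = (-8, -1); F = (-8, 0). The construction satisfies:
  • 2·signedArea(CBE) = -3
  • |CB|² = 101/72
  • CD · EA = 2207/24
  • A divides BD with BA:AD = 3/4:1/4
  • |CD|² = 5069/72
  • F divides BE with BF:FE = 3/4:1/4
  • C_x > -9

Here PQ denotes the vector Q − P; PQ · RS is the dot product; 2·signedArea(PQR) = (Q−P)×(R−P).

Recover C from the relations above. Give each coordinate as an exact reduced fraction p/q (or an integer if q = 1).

C = (-35/4, 47/12)

1. C_x = -35/4  [2·signedArea(CBE) = -3 ∩ CD · EA = 2207/24]
2. C_y = 47/12  [2·signedArea(CBE) = -3 ∩ CD · EA = 2207/24]
   → C = (-35/4, 47/12)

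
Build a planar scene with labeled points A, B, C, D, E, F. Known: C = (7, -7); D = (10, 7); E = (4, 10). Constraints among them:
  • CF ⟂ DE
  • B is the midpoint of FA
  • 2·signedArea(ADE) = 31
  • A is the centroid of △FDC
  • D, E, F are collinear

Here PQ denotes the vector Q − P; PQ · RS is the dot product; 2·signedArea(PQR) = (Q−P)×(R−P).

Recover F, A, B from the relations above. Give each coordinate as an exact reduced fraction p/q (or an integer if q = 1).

1. F_x = 66/5  [D, E, F are collinear ∩ CF ⟂ DE]
2. F_y = 27/5  [D, E, F are collinear ∩ CF ⟂ DE]
   → F = (66/5, 27/5)
3. A_x = 151/15  [A is the centroid of △FDC]
4. A_y = 9/5  [A is the centroid of △FDC]
   → A = (151/15, 9/5)
5. B_x = 349/30  [B is the midpoint of FA]
6. B_y = 18/5  [B is the midpoint of FA]
   → B = (349/30, 18/5)

A = (151/15, 9/5)
B = (349/30, 18/5)
F = (66/5, 27/5)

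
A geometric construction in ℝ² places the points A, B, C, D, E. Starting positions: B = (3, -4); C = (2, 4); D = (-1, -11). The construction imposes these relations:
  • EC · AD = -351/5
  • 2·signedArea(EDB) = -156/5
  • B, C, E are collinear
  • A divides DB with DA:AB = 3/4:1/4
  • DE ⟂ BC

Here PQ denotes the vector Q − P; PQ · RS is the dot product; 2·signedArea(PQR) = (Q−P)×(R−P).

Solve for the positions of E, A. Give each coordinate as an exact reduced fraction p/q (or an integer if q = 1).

1. E_x = 19/5  [B, C, E are collinear ∩ DE ⟂ BC]
2. E_y = -52/5  [B, C, E are collinear ∩ DE ⟂ BC]
   → E = (19/5, -52/5)
3. A_x = 2  [A divides DB with DA:AB = 3/4:1/4]
4. A_y = -23/4  [A divides DB with DA:AB = 3/4:1/4]
   → A = (2, -23/4)

A = (2, -23/4)
E = (19/5, -52/5)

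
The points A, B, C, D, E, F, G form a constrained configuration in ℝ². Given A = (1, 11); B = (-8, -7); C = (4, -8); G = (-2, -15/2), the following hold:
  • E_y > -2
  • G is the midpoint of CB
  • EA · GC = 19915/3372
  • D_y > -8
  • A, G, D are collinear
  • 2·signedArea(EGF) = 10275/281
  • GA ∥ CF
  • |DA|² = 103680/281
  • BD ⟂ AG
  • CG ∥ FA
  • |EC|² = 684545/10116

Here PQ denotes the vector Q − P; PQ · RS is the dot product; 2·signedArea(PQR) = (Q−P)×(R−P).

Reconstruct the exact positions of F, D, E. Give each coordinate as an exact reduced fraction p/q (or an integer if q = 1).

D = (-583/281, -2237/281)
E = (-288/281, -2507/1686)
F = (7, 21/2)

1. F_x = 7  [CG ∥ FA ∩ GA ∥ CF]
2. F_y = 21/2  [CG ∥ FA ∩ GA ∥ CF]
   → F = (7, 21/2)
3. D_x = -583/281  [A, G, D are collinear ∩ BD ⟂ AG]
4. D_y = -2237/281  [A, G, D are collinear ∩ BD ⟂ AG]
   → D = (-583/281, -2237/281)
5. E_x = -288/281  [2·signedArea(EGF) = 10275/281 ∩ EA · GC = 19915/3372]
6. E_y = -2507/1686  [2·signedArea(EGF) = 10275/281 ∩ EA · GC = 19915/3372]
   → E = (-288/281, -2507/1686)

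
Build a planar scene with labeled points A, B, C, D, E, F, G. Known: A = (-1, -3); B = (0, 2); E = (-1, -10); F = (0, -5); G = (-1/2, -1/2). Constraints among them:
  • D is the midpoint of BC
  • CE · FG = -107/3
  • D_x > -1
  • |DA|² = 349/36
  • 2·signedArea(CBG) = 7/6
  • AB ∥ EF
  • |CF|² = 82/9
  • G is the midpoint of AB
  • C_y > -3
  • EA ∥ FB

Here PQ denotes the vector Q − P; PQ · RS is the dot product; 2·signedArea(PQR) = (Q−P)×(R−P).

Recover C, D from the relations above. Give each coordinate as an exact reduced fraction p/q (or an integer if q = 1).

C = (-1/3, -2)
D = (-1/6, 0)

1. C_x = -1/3  [2·signedArea(CBG) = 7/6 ∩ CE · FG = -107/3]
2. C_y = -2  [2·signedArea(CBG) = 7/6 ∩ CE · FG = -107/3]
   → C = (-1/3, -2)
3. D_x = -1/6  [D is the midpoint of BC]
4. D_y = 0  [D is the midpoint of BC]
   → D = (-1/6, 0)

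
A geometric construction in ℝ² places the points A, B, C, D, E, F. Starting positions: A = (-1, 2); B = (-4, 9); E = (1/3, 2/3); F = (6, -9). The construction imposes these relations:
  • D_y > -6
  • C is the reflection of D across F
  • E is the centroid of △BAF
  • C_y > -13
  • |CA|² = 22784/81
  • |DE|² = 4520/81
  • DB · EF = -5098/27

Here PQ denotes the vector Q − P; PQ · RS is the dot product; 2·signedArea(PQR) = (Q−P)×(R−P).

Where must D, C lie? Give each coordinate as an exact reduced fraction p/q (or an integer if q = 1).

C = (71/9, -110/9)
D = (37/9, -52/9)

1. D_x = 37/9  [line -17/3·x + 29/3·y + 2137/27 = 0 ∩ |DE|² = 4520/81]
2. D_y = -52/9  [line -17/3·x + 29/3·y + 2137/27 = 0 ∩ |DE|² = 4520/81]
   → D = (37/9, -52/9)
3. C_x = 71/9  [C is the reflection of D across F]
4. C_y = -110/9  [C is the reflection of D across F]
   → C = (71/9, -110/9)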